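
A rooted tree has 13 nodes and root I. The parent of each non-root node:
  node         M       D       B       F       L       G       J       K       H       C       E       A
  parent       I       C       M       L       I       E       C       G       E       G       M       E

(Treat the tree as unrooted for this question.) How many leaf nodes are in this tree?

7

Degree-1 nodes: A, B, D, F, H, J, K — 7 of them.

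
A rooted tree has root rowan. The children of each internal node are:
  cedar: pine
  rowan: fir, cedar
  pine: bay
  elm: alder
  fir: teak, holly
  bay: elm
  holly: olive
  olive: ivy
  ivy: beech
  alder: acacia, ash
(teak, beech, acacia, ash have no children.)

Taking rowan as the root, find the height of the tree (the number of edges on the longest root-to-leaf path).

6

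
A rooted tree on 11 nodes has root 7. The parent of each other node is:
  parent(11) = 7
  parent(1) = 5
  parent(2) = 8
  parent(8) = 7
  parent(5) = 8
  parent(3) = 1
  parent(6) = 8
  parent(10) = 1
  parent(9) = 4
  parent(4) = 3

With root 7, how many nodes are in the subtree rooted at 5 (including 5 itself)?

6

The subtree rooted at 5 contains: 5, 1, 10, 3, 4, 9 — 6 nodes.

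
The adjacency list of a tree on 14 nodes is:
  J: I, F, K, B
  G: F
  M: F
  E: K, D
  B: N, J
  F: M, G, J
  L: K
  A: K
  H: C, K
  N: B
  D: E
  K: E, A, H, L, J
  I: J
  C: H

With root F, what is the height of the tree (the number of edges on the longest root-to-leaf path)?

4

The longest root-to-leaf path is F-J-K-E-D (4 edges).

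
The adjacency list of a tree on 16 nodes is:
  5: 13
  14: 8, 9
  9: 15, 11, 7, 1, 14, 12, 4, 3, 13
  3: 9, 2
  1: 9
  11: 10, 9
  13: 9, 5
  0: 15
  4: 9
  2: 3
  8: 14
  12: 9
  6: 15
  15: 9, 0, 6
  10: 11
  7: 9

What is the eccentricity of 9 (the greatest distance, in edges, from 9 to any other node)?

The node farthest from 9 is 5 (0, 2, 8, 10, 6 also at distance 2), via 9-13-5 — 2 edges.

2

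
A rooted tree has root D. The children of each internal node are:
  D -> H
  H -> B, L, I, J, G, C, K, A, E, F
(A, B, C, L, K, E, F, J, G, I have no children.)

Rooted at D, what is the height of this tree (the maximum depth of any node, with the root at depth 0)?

A deepest node is K, reached by D → H → K.
That path has 2 edges, so the height is 2.

2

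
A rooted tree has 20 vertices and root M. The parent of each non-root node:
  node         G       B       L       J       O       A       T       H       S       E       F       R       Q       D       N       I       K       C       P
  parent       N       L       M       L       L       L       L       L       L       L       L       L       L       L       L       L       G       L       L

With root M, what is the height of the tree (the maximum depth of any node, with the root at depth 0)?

4

K sits deepest: M – L – N – G – K — 4 edges from the root.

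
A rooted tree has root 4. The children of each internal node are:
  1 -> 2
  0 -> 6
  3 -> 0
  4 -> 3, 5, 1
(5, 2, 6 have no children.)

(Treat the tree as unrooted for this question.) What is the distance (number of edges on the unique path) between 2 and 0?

4

The path is 2 - 1 - 4 - 3 - 0, which has 4 edges.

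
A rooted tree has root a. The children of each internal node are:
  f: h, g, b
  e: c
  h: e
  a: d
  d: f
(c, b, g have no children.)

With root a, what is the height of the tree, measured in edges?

A deepest node is c, reached by a–d–f–h–e–c.
That path has 5 edges, so the height is 5.

5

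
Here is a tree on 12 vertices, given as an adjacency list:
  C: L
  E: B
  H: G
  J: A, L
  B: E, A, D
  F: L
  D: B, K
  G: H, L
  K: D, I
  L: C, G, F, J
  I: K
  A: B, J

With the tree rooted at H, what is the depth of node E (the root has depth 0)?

6

Path from H to E: H–G–L–J–A–B–E, which has 6 edges.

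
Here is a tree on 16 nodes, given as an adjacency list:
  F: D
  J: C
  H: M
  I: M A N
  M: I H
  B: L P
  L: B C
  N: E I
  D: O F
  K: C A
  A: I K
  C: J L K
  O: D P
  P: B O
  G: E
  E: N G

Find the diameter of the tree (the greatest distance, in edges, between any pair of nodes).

12

A longest path is F-D-O-P-B-L-C-K-A-I-N-E-G, with 12 edges.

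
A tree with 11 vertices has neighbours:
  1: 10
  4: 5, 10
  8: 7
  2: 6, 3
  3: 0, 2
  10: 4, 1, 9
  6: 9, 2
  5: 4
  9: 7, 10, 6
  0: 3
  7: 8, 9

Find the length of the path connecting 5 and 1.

5 - 4 - 10 - 1: 3 edges.

3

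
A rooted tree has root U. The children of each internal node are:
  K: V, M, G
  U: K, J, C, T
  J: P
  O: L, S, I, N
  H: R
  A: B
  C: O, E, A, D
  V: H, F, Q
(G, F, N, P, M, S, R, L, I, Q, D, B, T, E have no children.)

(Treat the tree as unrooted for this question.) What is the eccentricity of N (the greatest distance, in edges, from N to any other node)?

7

A farthest node from N is R.
The path N–O–C–U–K–V–H–R has 7 edges.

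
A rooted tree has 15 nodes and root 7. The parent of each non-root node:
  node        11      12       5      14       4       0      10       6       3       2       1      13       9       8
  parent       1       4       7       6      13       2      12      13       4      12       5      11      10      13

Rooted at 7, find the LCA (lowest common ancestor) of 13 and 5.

5

13's ancestor chain is 13, 11, 1, 5, 7 and 5's is 5, 7; they first meet at 5.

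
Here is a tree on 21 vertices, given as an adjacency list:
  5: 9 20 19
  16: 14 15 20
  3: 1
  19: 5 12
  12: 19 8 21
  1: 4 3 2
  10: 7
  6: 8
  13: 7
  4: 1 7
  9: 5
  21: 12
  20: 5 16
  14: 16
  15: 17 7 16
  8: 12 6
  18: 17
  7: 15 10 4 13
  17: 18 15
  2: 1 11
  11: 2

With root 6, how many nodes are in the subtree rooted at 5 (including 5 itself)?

16

The subtree rooted at 5 contains: 5, 20, 9, 16, 15, 14, 17, 7, 18, 10, 13, 4, 1, 3, 2, 11 — 16 nodes.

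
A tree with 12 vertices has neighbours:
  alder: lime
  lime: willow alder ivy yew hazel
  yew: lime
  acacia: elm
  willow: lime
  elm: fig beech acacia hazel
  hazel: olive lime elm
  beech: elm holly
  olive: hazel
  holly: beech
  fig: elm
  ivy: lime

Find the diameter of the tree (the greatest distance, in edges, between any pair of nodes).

5

Starting from holly, a farthest node is alder at distance 5.
One longest path: holly–beech–elm–hazel–lime–alder.
So the diameter is 5.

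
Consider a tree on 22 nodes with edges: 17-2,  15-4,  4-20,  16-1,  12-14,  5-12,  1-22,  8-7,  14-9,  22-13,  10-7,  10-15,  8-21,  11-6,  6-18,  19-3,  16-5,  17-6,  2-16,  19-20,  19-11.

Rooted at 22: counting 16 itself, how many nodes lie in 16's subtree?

16's subtree: {16, 5, 2, 12, 17, 14, 6, 9, 11, 18, 19, 3, 20, 4, 15, 10, 7, 8, 21}, size 19.

19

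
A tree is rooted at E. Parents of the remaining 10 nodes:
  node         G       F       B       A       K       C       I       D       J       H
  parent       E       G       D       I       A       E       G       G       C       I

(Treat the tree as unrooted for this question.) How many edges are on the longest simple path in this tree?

Starting from K, a farthest node is J at distance 6.
One longest path: K–A–I–G–E–C–J.
So the diameter is 6.

6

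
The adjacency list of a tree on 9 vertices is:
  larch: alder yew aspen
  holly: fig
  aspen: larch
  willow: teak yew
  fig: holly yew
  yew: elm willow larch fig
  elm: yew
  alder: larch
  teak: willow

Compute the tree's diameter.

Starting from holly, a farthest node is alder at distance 4.
One longest path: holly – fig – yew – larch – alder.
So the diameter is 4.

4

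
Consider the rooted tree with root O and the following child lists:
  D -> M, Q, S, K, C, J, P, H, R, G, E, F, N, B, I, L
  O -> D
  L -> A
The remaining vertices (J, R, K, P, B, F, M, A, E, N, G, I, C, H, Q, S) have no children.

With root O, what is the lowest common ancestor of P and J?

P's ancestor chain is P, D, O and J's is J, D, O; they first meet at D.

D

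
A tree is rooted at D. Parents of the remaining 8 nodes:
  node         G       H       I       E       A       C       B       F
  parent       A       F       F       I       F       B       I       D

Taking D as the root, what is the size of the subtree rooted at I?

Descendants of I (including itself): I, B, E, C. That's 4.

4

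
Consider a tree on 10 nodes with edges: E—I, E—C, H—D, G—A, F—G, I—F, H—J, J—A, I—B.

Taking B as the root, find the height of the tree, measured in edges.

The longest root-to-leaf path is B-I-F-G-A-J-H-D (7 edges).

7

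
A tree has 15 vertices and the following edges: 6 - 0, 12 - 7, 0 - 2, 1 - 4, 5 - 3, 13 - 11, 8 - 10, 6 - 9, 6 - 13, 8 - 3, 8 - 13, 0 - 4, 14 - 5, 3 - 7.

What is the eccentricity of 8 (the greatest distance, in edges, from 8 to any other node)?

5

The node farthest from 8 is 1, via 8–13–6–0–4–1 — 5 edges.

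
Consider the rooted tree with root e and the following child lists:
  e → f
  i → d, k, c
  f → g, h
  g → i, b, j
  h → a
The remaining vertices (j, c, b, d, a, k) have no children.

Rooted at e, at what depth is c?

Climbing from c to the root: c–i–g–f–e. That's 4 steps.

4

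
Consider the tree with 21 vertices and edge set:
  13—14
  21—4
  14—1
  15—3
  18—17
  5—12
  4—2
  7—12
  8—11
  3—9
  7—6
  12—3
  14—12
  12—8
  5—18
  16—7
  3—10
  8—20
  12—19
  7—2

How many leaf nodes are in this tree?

12

Degree-1 nodes: 1, 6, 9, 10, 11, 13, 15, 16, 17, 19, 20, 21 — 12 of them.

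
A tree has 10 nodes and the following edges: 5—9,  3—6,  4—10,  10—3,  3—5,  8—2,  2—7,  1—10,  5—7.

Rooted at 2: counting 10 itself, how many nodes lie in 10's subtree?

3

10's subtree: {10, 4, 1}, size 3.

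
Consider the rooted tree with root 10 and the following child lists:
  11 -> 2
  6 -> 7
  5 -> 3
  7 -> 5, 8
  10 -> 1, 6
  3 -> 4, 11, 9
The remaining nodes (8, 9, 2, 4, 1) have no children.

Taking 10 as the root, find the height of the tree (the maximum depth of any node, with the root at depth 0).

6

A deepest node is 2, reached by 10 → 6 → 7 → 5 → 3 → 11 → 2.
That path has 6 edges, so the height is 6.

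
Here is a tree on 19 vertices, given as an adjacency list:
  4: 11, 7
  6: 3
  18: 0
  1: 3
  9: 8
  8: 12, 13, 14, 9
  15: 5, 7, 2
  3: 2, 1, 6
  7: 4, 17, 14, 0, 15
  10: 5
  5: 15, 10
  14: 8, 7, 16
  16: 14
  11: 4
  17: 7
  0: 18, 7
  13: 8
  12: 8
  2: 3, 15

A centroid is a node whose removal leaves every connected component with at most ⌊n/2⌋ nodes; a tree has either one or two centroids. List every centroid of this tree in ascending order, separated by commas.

7

If 7 is removed the pieces have sizes 7, 6, 2, 2, 1, all ≤ ⌊19/2⌋ = 9.
No neighbour of 7 does as well, so 7 is the unique centroid.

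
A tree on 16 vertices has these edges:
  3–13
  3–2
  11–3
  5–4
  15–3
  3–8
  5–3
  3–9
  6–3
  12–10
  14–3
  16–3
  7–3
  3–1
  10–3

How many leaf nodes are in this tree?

Exactly 13 nodes have a single neighbour: 1, 2, 4, 6, 7, 8, 9, 11, 12, 13, 14, 15, 16.

13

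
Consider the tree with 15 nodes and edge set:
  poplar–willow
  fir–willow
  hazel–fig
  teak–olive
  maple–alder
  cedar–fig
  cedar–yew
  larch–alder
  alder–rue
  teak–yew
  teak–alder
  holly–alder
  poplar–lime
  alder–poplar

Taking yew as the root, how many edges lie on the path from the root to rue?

Path from yew to rue: yew–teak–alder–rue, which has 3 edges.

3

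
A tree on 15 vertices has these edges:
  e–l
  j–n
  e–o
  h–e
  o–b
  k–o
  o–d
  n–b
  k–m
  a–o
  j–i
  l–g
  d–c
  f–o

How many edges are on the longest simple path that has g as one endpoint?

7

Distances from g peak at 7, attained at i.
g – l – e – o – b – n – j – i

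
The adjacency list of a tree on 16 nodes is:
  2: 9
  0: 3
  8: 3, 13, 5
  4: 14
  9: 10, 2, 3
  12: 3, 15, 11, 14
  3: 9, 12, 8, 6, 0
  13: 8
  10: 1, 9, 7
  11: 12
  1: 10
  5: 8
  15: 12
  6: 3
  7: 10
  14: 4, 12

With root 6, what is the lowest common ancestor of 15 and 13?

3

Ancestors of 15 (toward the root): 15, 12, 3, 6.
Ancestors of 13: 13, 8, 3, 6.
The deepest node appearing in both lists is 3.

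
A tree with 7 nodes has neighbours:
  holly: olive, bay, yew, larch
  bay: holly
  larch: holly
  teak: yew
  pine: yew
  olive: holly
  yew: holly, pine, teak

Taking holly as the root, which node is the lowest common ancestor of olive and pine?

holly

olive's ancestor chain is olive, holly and pine's is pine, yew, holly; they first meet at holly.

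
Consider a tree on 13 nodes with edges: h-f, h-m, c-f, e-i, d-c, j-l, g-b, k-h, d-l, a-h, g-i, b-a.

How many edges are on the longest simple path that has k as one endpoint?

6

Distances from k peak at 6, attained at j (e also at distance 6).
k-h-f-c-d-l-j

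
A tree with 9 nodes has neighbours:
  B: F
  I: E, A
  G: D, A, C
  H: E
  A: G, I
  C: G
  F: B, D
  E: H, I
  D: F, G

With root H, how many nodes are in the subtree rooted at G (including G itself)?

5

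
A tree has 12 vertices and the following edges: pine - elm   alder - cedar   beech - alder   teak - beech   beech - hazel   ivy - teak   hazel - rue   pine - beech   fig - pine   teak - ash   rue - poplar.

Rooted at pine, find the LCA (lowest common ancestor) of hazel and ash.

Ancestors of hazel (toward the root): hazel, beech, pine.
Ancestors of ash: ash, teak, beech, pine.
The deepest node appearing in both lists is beech.

beech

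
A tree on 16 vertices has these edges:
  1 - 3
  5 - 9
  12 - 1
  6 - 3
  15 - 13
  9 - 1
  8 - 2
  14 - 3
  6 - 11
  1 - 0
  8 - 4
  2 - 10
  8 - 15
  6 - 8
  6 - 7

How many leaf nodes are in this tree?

Degree-1 nodes: 0, 4, 5, 7, 10, 11, 12, 13, 14 — 9 of them.

9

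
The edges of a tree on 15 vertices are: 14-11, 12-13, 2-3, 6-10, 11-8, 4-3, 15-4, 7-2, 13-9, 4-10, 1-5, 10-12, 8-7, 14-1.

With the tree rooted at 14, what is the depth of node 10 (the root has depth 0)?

Path from 14 to 10: 14–11–8–7–2–3–4–10, which has 7 edges.

7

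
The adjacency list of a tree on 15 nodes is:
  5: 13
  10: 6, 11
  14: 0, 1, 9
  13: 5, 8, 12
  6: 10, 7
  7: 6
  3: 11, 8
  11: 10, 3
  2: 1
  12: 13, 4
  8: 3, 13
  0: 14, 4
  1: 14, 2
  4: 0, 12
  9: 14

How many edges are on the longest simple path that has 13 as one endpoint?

The node farthest from 13 is 2 (7 also at distance 6), via 13-12-4-0-14-1-2 — 6 edges.

6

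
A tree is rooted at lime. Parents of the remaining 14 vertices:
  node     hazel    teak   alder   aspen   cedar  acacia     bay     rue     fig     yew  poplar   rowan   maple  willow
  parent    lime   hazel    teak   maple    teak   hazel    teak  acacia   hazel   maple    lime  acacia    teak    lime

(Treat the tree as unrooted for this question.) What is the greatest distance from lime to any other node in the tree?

4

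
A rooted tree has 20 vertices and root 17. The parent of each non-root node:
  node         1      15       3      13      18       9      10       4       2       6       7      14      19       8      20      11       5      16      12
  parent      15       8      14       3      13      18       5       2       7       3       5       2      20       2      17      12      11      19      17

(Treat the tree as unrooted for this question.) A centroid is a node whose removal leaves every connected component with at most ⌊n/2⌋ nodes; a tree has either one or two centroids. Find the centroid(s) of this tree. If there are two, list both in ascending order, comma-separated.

If 2 is removed the pieces have sizes 9, 6, 3, 1, all ≤ ⌊20/2⌋ = 10.
No neighbour of 2 does as well, so 2 is the unique centroid.

2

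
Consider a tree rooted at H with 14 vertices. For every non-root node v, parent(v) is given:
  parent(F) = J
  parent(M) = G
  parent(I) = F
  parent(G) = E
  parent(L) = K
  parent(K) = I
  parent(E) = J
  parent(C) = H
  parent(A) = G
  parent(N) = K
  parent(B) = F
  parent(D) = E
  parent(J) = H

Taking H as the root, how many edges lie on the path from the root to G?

H – J – E – G — 3 edges.

3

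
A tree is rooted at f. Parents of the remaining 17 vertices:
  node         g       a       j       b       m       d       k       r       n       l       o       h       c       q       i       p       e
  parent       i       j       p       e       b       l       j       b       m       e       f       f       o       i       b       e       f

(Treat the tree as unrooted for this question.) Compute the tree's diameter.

Starting from c, a farthest node is a at distance 6.
One longest path: c-o-f-e-p-j-a.
So the diameter is 6.

6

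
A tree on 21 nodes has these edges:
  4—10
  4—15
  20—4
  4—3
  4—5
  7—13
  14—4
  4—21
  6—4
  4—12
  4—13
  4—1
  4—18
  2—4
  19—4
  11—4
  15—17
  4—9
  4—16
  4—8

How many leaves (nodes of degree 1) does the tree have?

18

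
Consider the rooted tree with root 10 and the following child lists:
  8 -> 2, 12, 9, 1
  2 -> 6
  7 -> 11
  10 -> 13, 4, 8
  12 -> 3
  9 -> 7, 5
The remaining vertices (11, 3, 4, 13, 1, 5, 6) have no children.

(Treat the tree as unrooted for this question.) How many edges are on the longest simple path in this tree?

A longest path is 6 - 2 - 8 - 9 - 7 - 11, with 5 edges.

5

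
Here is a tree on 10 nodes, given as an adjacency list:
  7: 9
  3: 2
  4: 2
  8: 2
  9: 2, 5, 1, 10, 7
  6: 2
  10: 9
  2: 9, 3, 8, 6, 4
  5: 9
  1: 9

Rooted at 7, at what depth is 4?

7 → 9 → 2 → 4 — 3 edges.

3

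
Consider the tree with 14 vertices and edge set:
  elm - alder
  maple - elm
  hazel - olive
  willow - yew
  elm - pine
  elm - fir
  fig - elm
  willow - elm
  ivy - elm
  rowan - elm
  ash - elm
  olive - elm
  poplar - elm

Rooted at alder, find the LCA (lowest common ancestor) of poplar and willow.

elm

poplar's ancestor chain is poplar, elm, alder and willow's is willow, elm, alder; they first meet at elm.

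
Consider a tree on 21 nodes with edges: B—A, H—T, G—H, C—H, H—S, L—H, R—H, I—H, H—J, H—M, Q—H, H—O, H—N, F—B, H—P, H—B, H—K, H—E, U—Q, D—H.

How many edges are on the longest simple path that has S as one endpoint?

3

Distances from S peak at 3, attained at F (U, A also at distance 3).
S-H-B-F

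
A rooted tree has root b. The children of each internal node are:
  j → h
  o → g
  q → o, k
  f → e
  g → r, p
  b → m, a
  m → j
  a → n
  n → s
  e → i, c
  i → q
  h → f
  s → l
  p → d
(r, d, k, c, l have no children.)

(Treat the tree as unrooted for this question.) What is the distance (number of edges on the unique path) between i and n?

The path is i - e - f - h - j - m - b - a - n, which has 8 edges.

8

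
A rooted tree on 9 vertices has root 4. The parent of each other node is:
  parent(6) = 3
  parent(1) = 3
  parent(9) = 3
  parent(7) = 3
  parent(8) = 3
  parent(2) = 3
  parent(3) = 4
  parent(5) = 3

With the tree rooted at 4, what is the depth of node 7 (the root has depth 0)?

Path from 4 to 7: 4 – 3 – 7, which has 2 edges.

2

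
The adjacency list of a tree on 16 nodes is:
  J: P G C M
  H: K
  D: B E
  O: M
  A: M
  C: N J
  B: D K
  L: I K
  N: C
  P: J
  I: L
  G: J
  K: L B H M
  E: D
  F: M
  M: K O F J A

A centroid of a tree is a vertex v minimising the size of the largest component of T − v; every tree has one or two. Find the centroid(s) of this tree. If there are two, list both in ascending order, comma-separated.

Removing M splits the tree into components of sizes 7, 5, 1, 1, 1; the largest is 7 ≤ ⌊16/2⌋ = 8.
Every other node leaves some component of size > 8, so the centroid is unique.

M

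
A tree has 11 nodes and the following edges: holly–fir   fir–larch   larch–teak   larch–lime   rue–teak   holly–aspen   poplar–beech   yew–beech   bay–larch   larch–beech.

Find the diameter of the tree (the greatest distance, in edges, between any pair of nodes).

A longest path is aspen - holly - fir - larch - beech - poplar, with 5 edges.

5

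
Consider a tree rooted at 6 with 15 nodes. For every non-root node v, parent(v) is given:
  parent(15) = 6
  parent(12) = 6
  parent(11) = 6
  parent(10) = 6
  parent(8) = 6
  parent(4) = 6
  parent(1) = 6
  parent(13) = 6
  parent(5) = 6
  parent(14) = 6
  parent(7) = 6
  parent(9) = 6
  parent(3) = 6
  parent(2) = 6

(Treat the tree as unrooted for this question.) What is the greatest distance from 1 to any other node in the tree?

Distances from 1 peak at 2, attained at 14 (9, 8, 12, 3, 13, 10, 4, 5, 11, 7, 2, 15 also at distance 2).
1 – 6 – 14

2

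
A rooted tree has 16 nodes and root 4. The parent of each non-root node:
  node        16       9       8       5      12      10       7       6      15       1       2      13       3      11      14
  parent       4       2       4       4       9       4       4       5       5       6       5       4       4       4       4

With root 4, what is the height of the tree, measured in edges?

A deepest node is 12, reached by 4 – 5 – 2 – 9 – 12.
That path has 4 edges, so the height is 4.

4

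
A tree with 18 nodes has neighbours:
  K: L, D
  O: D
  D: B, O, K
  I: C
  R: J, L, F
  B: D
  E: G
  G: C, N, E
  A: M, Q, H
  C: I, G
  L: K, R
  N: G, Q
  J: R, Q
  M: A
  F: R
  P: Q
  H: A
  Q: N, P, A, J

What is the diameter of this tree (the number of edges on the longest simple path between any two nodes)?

10

BFS from I reaches O last, at distance 10; BFS from O confirms no node is farther.
Path: I–C–G–N–Q–J–R–L–K–D–O.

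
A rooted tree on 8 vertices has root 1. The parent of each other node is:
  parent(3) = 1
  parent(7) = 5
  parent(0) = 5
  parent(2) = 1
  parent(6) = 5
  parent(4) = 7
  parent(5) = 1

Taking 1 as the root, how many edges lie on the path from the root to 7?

Climbing from 7 to the root: 7–5–1. That's 2 steps.

2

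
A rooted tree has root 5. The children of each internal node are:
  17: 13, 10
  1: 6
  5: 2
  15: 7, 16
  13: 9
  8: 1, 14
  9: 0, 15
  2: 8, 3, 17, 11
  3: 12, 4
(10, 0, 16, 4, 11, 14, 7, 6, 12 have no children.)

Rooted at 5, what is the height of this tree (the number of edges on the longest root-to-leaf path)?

6

The longest root-to-leaf path is 5 – 2 – 17 – 13 – 9 – 15 – 16 (6 edges).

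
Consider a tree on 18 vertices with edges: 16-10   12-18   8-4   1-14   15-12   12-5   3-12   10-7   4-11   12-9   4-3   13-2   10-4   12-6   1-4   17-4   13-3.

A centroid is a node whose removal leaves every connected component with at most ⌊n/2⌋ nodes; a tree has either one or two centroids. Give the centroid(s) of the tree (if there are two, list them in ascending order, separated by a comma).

3, 4

Removing 4 splits the tree into components of sizes 9, 3, 2, 1, 1, 1; the largest is 9 ≤ ⌊18/2⌋ = 9.
3 is adjacent to 4 and is also a centroid (the largest component after removing it is likewise 9).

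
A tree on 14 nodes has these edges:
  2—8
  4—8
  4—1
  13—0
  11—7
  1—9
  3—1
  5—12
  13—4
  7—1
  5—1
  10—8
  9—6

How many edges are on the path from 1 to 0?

3

1–4–13–0: 3 edges.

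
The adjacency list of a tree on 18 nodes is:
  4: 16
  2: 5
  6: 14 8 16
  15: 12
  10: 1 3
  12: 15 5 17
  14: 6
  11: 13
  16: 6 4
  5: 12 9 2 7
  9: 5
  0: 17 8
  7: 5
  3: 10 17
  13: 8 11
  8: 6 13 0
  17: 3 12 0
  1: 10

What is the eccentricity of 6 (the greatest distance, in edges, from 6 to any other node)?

The node farthest from 6 is 1 (2, 7, 9 also at distance 6), via 6-8-0-17-3-10-1 — 6 edges.

6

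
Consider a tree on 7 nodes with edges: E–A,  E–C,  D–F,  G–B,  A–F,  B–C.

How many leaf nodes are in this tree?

Degree-1 nodes: D, G — 2 of them.

2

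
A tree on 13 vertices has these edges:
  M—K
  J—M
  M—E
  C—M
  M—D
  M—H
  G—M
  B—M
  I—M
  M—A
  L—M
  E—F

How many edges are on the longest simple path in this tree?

3

BFS from F reaches G last, at distance 3; BFS from G confirms no node is farther.
Path: F - E - M - G.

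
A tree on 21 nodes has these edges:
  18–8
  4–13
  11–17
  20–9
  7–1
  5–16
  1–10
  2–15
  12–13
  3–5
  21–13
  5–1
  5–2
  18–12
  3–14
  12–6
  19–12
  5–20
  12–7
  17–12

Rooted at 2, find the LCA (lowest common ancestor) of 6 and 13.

Path 6→root: 6 12 7 1 5 2; path 13→root: 13 12 7 1 5 2.
First common node: 12.

12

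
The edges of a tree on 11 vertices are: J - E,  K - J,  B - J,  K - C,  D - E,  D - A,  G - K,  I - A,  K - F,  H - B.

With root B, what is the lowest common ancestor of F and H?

B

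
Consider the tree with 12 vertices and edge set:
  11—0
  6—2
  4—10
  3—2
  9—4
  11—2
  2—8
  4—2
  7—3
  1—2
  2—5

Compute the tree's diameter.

4

BFS from 0 reaches 7 last, at distance 4; BFS from 7 confirms no node is farther.
Path: 0 – 11 – 2 – 3 – 7.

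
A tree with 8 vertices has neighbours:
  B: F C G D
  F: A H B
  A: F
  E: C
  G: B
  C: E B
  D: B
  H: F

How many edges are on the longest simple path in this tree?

Starting from H, a farthest node is E at distance 4.
One longest path: H–F–B–C–E.
So the diameter is 4.

4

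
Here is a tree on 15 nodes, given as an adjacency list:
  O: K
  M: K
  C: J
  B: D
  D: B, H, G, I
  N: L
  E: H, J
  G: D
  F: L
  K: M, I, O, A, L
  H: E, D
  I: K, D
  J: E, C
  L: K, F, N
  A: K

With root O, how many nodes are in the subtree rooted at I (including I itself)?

Descendants of I (including itself): I, D, H, G, B, E, J, C. That's 8.

8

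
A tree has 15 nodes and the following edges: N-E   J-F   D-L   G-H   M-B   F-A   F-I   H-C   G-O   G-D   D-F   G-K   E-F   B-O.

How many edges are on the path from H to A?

H - G - D - F - A: 4 edges.

4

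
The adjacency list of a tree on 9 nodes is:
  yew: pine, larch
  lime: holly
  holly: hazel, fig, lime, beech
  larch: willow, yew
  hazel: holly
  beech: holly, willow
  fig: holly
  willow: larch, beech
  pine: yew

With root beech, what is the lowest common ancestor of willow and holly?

beech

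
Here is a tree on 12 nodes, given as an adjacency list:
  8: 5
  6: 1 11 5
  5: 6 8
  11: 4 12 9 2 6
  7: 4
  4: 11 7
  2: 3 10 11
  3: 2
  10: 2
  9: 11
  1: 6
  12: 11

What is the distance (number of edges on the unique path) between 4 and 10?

3

The path is 4–11–2–10, which has 3 edges.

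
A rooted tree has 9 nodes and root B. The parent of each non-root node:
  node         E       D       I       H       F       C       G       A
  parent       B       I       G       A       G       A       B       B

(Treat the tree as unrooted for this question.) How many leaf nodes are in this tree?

Degree-1 nodes: C, D, E, F, H — 5 of them.

5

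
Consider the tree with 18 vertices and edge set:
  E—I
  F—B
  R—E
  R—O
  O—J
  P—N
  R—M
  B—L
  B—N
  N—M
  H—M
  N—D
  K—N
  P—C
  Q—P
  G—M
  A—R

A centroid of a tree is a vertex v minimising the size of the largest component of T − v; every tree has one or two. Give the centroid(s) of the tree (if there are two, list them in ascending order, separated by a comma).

If N is removed the pieces have sizes 9, 3, 3, 1, 1, all ≤ ⌊18/2⌋ = 9.
Its neighbour M also leaves a largest component of size 9, so both are centroids.

M, N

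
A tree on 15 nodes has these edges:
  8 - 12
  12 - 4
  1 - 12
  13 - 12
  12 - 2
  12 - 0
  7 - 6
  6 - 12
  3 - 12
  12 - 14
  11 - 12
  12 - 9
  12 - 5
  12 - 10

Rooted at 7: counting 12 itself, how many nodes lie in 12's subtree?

Descendants of 12 (including itself): 12, 1, 0, 5, 14, 4, 2, 10, 9, 8, 13, 3, 11. That's 13.

13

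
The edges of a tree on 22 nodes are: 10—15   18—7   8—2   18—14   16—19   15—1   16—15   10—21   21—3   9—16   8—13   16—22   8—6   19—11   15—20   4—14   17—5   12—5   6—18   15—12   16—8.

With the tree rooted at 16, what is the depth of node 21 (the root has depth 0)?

3

Climbing from 21 to the root: 21–10–15–16. That's 3 steps.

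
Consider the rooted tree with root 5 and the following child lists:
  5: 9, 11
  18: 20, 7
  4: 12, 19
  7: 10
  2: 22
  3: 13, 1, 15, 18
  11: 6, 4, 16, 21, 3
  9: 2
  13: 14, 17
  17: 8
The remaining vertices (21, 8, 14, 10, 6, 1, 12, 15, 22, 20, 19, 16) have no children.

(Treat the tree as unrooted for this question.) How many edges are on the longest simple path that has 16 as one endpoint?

5

The node farthest from 16 is 8 (22, 10 also at distance 5), via 16 – 11 – 3 – 13 – 17 – 8 — 5 edges.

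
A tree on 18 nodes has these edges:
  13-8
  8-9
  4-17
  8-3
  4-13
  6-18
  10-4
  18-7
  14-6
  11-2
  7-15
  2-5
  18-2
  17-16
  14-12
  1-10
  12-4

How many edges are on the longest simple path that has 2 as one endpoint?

8

Distances from 2 peak at 8, attained at 9 (3 also at distance 8).
2–18–6–14–12–4–13–8–9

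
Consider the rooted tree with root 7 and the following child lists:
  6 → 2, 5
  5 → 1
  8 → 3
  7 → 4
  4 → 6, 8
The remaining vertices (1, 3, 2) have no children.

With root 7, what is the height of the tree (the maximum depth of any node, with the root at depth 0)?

A deepest node is 1, reached by 7 – 4 – 6 – 5 – 1.
That path has 4 edges, so the height is 4.

4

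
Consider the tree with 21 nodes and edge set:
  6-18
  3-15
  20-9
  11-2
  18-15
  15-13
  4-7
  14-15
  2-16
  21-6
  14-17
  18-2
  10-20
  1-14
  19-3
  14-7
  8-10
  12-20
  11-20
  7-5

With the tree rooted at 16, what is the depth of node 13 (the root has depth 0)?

4

Path from 16 to 13: 16–2–18–15–13, which has 4 edges.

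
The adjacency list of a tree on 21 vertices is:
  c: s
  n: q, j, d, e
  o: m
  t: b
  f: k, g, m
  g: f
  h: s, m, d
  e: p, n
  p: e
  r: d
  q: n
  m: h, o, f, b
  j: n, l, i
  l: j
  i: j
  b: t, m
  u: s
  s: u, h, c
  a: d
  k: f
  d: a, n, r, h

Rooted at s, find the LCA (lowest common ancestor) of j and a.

d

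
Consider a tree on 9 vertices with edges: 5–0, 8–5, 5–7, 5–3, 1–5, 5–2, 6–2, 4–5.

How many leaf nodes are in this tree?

7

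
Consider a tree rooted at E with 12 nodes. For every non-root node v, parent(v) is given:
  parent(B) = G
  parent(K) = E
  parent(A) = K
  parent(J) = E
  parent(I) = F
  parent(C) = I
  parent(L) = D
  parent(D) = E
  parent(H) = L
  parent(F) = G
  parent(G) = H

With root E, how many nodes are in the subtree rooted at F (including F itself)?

Descendants of F (including itself): F, I, C. That's 3.

3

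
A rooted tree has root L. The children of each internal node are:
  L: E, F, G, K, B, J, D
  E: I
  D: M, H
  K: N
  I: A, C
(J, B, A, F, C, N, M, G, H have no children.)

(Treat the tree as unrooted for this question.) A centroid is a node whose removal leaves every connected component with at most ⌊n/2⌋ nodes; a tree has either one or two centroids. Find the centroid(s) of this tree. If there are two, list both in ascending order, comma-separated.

L

Delete L: the remaining components have sizes 4, 3, 2, 1, 1, 1, 1. Max 4 ≤ 7, so L is a centroid.
No neighbour of L does as well, so L is the unique centroid.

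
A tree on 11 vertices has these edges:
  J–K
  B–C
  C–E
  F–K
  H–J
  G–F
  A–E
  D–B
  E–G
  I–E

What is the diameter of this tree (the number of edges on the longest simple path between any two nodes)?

8

A longest path is H–J–K–F–G–E–C–B–D, with 8 edges.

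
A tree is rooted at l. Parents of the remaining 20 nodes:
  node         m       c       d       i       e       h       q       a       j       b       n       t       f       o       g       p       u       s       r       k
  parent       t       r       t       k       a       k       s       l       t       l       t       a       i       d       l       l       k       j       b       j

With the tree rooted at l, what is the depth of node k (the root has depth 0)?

4

Climbing from k to the root: k – j – t – a – l. That's 4 steps.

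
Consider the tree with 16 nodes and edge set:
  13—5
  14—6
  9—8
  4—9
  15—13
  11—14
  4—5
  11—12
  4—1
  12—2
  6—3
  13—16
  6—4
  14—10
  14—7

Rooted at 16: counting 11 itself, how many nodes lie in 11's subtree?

3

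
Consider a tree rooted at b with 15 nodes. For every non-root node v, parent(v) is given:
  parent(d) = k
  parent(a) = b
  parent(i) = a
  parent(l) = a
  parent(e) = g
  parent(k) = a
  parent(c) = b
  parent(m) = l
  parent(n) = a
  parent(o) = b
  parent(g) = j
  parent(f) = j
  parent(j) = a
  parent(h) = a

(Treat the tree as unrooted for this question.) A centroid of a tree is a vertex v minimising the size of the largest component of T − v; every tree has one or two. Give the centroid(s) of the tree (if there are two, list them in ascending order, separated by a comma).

a

If a is removed the pieces have sizes 4, 3, 2, 2, 1, 1, 1, all ≤ ⌊15/2⌋ = 7.
Every other node leaves some component of size > 7, so the centroid is unique.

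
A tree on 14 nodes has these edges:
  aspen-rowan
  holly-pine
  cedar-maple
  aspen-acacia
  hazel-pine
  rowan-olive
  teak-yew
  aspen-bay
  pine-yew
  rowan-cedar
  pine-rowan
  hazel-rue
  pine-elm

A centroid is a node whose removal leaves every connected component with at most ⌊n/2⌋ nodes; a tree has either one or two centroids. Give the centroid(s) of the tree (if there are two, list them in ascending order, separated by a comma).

pine, rowan

Removing pine splits the tree into components of sizes 7, 2, 2, 1, 1; the largest is 7 ≤ ⌊14/2⌋ = 7.
rowan is adjacent to pine and is also a centroid (the largest component after removing it is likewise 7).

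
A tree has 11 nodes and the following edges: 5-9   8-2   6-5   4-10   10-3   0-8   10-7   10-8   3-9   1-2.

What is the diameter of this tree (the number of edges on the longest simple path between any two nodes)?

7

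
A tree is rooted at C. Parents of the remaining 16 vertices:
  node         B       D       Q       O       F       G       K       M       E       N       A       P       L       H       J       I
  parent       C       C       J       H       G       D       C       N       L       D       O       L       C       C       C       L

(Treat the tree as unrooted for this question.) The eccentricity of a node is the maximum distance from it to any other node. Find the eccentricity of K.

The node farthest from K is M (F, A also at distance 4), via K – C – D – N – M — 4 edges.

4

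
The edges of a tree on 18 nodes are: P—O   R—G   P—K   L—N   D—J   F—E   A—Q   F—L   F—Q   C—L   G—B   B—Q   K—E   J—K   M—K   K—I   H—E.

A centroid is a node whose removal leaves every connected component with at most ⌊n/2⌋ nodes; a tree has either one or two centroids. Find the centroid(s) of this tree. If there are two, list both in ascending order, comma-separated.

E, F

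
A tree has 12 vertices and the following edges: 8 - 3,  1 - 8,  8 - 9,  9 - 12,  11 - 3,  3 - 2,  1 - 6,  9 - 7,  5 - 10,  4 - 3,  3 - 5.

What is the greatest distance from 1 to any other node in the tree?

4

A farthest node from 1 is 10.
The path 1 – 8 – 3 – 5 – 10 has 4 edges.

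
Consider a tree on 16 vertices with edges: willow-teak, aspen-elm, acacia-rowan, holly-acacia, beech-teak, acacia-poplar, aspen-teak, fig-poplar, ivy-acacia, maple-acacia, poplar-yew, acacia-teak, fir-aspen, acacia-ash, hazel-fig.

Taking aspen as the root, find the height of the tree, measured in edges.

A deepest node is hazel, reached by aspen-teak-acacia-poplar-fig-hazel.
That path has 5 edges, so the height is 5.

5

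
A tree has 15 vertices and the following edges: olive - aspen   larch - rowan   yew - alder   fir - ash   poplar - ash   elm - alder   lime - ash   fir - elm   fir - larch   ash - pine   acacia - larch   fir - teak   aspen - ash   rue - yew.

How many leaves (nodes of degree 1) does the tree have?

8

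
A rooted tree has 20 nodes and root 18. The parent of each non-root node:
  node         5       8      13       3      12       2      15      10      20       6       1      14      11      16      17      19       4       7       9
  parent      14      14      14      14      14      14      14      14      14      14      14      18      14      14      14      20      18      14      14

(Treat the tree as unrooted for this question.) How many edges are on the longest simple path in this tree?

A longest path is 4–18–14–20–19, with 4 edges.

4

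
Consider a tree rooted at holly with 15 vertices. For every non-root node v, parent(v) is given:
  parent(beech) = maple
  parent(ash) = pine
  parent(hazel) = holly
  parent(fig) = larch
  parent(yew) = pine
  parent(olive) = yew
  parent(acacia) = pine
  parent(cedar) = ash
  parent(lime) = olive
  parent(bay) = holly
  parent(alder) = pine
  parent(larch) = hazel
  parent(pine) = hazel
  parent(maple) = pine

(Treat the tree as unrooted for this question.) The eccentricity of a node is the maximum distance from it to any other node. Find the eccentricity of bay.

A farthest node from bay is lime.
The path bay-holly-hazel-pine-yew-olive-lime has 6 edges.

6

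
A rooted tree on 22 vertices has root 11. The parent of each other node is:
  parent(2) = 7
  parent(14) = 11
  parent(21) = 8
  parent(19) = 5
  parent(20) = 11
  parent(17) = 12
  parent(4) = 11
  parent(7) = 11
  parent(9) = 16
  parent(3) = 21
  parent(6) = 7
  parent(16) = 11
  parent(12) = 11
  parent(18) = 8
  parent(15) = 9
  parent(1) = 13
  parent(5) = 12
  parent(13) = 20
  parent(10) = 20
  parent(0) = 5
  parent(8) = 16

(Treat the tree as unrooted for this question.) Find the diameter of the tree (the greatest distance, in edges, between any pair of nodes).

7

BFS from 1 reaches 3 last, at distance 7; BFS from 3 confirms no node is farther.
Path: 1 – 13 – 20 – 11 – 16 – 8 – 21 – 3.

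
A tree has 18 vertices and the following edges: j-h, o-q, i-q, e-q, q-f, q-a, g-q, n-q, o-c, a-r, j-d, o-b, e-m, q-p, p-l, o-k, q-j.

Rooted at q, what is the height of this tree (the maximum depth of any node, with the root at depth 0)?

2

h sits deepest: q – j – h — 2 edges from the root.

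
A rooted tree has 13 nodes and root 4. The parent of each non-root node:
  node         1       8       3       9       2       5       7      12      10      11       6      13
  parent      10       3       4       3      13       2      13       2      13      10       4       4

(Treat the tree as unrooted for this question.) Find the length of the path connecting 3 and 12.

3 – 4 – 13 – 2 – 12: 4 edges.

4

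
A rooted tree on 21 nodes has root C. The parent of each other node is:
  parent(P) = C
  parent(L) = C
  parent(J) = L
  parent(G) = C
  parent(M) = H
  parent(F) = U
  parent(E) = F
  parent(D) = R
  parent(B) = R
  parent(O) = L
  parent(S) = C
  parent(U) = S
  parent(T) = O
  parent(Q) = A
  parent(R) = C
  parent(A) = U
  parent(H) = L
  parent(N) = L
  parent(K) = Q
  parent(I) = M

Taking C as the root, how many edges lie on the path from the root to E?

Path from C to E: C–S–U–F–E, which has 4 edges.

4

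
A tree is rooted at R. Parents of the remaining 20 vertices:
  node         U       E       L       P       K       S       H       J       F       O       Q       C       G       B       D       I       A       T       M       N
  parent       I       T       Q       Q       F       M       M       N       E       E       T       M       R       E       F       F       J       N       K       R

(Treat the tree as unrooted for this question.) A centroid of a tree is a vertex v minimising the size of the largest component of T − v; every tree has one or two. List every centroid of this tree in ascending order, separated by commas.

If E is removed the pieces have sizes 9, 9, 1, 1, all ≤ ⌊21/2⌋ = 10.
No neighbour of E does as well, so E is the unique centroid.

E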